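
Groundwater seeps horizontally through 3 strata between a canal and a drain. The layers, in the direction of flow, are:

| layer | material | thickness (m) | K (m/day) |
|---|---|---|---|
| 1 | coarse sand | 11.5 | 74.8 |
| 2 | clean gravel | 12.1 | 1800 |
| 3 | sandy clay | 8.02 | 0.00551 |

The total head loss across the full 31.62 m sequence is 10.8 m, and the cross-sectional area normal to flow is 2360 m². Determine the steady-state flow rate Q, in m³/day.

Flow is perpendicular to layering, so the layers act in series and the equivalent K is the thickness-weighted harmonic mean.
Total thickness L = 11.5 + 12.1 + 8.02 = 31.62 m.
Σ(b_i/K_i) = 11.5/74.8 + 12.1/1800 + 8.02/0.00551 = 1456 d.
K_eq = L / Σ(b_i/K_i) = 31.62 / 1456 = 0.02172 m/day.
Q = K_eq · A · (Δh/L) = 0.02172 × 2360 × (10.8/31.62) = 17.51 m³/day.

17.5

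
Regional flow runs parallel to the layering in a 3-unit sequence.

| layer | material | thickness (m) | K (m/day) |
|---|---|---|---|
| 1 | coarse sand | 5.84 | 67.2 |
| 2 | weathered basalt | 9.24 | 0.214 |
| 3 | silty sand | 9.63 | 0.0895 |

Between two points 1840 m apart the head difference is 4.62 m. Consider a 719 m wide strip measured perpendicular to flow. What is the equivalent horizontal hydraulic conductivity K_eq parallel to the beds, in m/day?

Flow is parallel to layering, so each bed carries its own Darcy discharge and the transmissivities add.
Σ(K_i·b_i) = 67.2×5.84 + 0.214×9.24 + 0.0895×9.63 = 395.3 m²/day.
Total thickness b = 24.71 m, so K_eq = Σ(K_i·b_i)/b = 16.00 m/day.

16.0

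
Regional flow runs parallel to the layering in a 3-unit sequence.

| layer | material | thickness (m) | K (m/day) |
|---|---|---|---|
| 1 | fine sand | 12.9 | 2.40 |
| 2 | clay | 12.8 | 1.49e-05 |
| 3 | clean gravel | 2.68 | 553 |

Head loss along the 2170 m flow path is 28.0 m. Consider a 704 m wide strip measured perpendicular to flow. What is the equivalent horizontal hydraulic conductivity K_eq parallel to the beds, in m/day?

53.3

Flow is parallel to layering, so each bed carries its own Darcy discharge and the transmissivities add.
Σ(K_i·b_i) = 2.40×12.9 + 1.49e-05×12.8 + 553×2.68 = 1513 m²/day.
Total thickness b = 28.38 m, so K_eq = Σ(K_i·b_i)/b = 53.31 m/day.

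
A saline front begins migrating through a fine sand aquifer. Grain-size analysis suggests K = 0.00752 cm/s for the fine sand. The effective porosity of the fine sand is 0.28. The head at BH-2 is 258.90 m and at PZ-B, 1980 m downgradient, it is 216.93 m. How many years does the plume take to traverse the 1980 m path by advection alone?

11.0

Convert K: 0.00752 cm/s × 864 = 6.497 m/day.
Hydraulic gradient i = (258.90 − 216.93) / 1980 = 41.97 / 1980 = 0.02120.
Darcy flux q = K · i = 6.497 × 0.02120 = 0.1377 m/day.
Seepage velocity v = q / n_e = 0.1377 / 0.28 = 0.4919 m/day.
Travel time t = L / v = 1980 / 0.4919 = 4025 days = 11.02 years.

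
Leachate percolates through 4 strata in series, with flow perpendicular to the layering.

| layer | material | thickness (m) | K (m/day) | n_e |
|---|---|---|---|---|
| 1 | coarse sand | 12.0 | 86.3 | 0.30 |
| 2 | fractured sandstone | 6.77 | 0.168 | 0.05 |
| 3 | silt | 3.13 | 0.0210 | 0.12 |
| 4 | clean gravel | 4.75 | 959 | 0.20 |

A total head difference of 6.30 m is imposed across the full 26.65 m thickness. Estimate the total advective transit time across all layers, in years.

0.433

With flow normal to the layers, continuity requires the same specific discharge q through every layer.
Σ(b_i/K_i) = 12.0/86.3 + 6.77/0.168 + 3.13/0.0210 + 4.75/959 = 189.5 d.
q = Δh / Σ(b_i/K_i) = 6.30 / 189.5 = 0.03325 m/day.
In each layer the seepage velocity is v_i = q/n_i, so the layer transit time is t_i = b_i·n_i / q:
  layer 1 (coarse sand): t_1 = 12.0 × 0.30 / 0.03325 = 108.3 d
  layer 2 (fractured sandstone): t_2 = 6.77 × 0.05 / 0.03325 = 10.18 d
  layer 3 (silt): t_3 = 3.13 × 0.12 / 0.03325 = 11.30 d
  layer 4 (clean gravel): t_4 = 4.75 × 0.20 / 0.03325 = 28.57 d
Total t = Σ t_i = 158.3 days = 0.4335 years.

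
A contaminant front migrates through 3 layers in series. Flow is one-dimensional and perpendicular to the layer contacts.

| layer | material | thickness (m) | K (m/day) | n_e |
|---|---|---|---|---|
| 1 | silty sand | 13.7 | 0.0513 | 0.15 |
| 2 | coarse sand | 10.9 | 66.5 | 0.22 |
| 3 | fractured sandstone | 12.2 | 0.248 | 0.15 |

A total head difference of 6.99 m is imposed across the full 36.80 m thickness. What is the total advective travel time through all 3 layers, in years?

0.779

With flow normal to the layers, continuity requires the same specific discharge q through every layer.
Σ(b_i/K_i) = 13.7/0.0513 + 10.9/66.5 + 12.2/0.248 = 316.4 d.
q = Δh / Σ(b_i/K_i) = 6.99 / 316.4 = 0.02209 m/day.
In each layer the seepage velocity is v_i = q/n_i, so the layer transit time is t_i = b_i·n_i / q:
  layer 1 (silty sand): t_1 = 13.7 × 0.15 / 0.02209 = 93.02 d
  layer 2 (coarse sand): t_2 = 10.9 × 0.22 / 0.02209 = 108.5 d
  layer 3 (fractured sandstone): t_3 = 12.2 × 0.15 / 0.02209 = 82.84 d
Total t = Σ t_i = 284.4 days = 0.7787 years.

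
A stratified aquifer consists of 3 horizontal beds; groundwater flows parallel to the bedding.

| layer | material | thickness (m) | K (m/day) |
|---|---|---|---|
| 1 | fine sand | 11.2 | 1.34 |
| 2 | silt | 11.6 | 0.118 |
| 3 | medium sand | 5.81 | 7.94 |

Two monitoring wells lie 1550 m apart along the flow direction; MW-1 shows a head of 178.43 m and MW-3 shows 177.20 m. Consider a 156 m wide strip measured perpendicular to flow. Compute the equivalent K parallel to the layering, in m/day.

Flow is parallel to layering, so each bed carries its own Darcy discharge and the transmissivities add.
Σ(K_i·b_i) = 1.34×11.2 + 0.118×11.6 + 7.94×5.81 = 62.51 m²/day.
Total thickness b = 28.61 m, so K_eq = Σ(K_i·b_i)/b = 2.185 m/day.

2.18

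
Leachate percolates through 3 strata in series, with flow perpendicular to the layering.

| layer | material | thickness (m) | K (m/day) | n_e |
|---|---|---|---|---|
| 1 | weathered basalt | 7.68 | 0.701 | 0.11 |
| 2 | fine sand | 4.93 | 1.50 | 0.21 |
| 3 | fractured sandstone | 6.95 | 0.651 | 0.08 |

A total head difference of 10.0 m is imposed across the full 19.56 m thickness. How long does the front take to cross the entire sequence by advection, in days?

6.07

With flow normal to the layers, continuity requires the same specific discharge q through every layer.
Σ(b_i/K_i) = 7.68/0.701 + 4.93/1.50 + 6.95/0.651 = 24.92 d.
q = Δh / Σ(b_i/K_i) = 10.0 / 24.92 = 0.4013 m/day.
In each layer the seepage velocity is v_i = q/n_i, so the layer transit time is t_i = b_i·n_i / q:
  layer 1 (weathered basalt): t_1 = 7.68 × 0.11 / 0.4013 = 2.105 d
  layer 2 (fine sand): t_2 = 4.93 × 0.21 / 0.4013 = 2.580 d
  layer 3 (fractured sandstone): t_3 = 6.95 × 0.08 / 0.4013 = 1.385 d
Total t = Σ t_i = 6.070 days.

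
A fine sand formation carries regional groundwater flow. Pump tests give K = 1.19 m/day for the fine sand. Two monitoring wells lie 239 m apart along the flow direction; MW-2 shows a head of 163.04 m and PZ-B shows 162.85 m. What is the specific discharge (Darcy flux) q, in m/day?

Hydraulic gradient i = (163.04 − 162.85) / 239 = 0.19 / 239 = 0.0007950.
Specific discharge q = K · i = 1.190 × 0.0007950 = 0.0009460 m/day.

0.000946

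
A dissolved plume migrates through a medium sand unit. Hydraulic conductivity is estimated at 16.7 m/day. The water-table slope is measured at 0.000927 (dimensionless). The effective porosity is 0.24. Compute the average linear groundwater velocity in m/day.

0.0645

Hydraulic gradient i = 0.000927.
Darcy flux q = K · i = 16.70 × 0.0009270 = 0.01548 m/day.
Seepage velocity v = q / n_e = 0.01548 / 0.24 = 0.06450 m/day.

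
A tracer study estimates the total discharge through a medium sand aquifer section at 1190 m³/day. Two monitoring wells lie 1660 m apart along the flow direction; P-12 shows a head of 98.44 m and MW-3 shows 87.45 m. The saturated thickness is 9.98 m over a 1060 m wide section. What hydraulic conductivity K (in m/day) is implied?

17.0

Cross-sectional area A = 1060 × 9.98 = 10579 m².
Hydraulic gradient i = (98.44 − 87.45) / 1660 = 10.99 / 1660 = 0.006620.
From Q = K·A·i, K = Q / (A·i) = 1190 / (10579 × 0.006620) = 16.99 m/day.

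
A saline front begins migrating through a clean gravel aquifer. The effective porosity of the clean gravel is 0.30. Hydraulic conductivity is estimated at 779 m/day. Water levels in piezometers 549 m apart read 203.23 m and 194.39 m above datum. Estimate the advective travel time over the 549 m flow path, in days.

Hydraulic gradient i = (203.23 − 194.39) / 549 = 8.84 / 549 = 0.01610.
Darcy flux q = K · i = 779.0 × 0.01610 = 12.54 m/day.
Seepage velocity v = q / n_e = 12.54 / 0.30 = 41.81 m/day.
Travel time t = L / v = 549 / 41.81 = 13.13 days.

13.1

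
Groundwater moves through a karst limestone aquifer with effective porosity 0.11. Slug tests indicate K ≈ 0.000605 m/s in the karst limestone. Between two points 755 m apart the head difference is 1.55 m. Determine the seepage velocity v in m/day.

Convert K: 0.000605 m/s × 86400 = 52.27 m/day.
Hydraulic gradient i = Δh / L = 1.55 / 755 = 0.002053.
Darcy flux q = K · i = 52.27 × 0.002053 = 0.1073 m/day.
Seepage velocity v = q / n_e = 0.1073 / 0.11 = 0.9756 m/day.

0.976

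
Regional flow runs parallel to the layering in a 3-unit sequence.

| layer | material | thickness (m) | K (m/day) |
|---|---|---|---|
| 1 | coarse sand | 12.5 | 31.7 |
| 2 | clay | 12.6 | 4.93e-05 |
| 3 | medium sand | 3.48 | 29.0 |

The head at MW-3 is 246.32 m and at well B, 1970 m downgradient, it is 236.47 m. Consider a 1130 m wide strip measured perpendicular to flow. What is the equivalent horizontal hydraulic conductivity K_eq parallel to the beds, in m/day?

17.4

Flow is parallel to layering, so each bed carries its own Darcy discharge and the transmissivities add.
Σ(K_i·b_i) = 31.7×12.5 + 4.93e-05×12.6 + 29.0×3.48 = 497.2 m²/day.
Total thickness b = 28.58 m, so K_eq = Σ(K_i·b_i)/b = 17.40 m/day.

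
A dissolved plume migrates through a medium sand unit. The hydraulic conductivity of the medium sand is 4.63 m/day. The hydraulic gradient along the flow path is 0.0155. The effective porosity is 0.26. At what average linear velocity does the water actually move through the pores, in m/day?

Hydraulic gradient i = 0.0155.
Darcy flux q = K · i = 4.630 × 0.01550 = 0.07176 m/day.
Seepage velocity v = q / n_e = 0.07176 / 0.26 = 0.2760 m/day.

0.276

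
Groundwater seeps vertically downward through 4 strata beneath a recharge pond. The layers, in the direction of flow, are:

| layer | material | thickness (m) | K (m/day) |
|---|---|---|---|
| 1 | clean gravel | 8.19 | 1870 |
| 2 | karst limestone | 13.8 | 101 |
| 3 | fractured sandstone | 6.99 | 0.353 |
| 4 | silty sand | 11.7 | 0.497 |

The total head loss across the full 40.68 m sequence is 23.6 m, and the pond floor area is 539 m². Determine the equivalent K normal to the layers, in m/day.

0.936

Flow is perpendicular to layering, so the layers act in series and the equivalent K is the thickness-weighted harmonic mean.
Total thickness L = 8.19 + 13.8 + 6.99 + 11.7 = 40.68 m.
Σ(b_i/K_i) = 8.19/1870 + 13.8/101 + 6.99/0.353 + 11.7/0.497 = 43.48 d.
K_eq = L / Σ(b_i/K_i) = 40.68 / 43.48 = 0.9355 m/day.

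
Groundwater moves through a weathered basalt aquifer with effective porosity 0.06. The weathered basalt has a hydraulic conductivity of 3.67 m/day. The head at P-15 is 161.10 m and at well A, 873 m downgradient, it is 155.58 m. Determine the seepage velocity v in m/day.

0.387

Hydraulic gradient i = (161.10 − 155.58) / 873 = 5.52 / 873 = 0.006323.
Darcy flux q = K · i = 3.670 × 0.006323 = 0.02321 m/day.
Seepage velocity v = q / n_e = 0.02321 / 0.06 = 0.3868 m/day.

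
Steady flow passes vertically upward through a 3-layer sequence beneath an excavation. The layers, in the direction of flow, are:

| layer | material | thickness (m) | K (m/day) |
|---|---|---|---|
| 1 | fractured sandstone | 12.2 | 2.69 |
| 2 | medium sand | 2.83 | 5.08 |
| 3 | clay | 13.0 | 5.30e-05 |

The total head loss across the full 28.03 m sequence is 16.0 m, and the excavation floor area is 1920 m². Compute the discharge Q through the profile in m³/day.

Flow is perpendicular to layering, so the layers act in series and the equivalent K is the thickness-weighted harmonic mean.
Total thickness L = 12.2 + 2.83 + 13.0 = 28.03 m.
Σ(b_i/K_i) = 12.2/2.69 + 2.83/5.08 + 13.0/5.30e-05 = 2.453e+05 d.
K_eq = L / Σ(b_i/K_i) = 28.03 / 2.453e+05 = 0.0001143 m/day.
Q = K_eq · A · (Δh/L) = 0.0001143 × 1920 × (16.0/28.03) = 0.1252 m³/day.

0.125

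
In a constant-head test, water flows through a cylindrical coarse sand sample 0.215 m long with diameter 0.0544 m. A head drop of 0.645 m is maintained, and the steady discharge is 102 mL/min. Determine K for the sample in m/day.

21.1

Cross-sectional area A = π·(d/2)² = π × (0.0544/2)² = 0.002324 m².
Convert discharge: 102 mL/min = 1.700e-06 m³/s.
Darcy's law rearranged: K = Q·L / (A·Δh) = 1.700e-06 × 0.215 / (0.002324 × 0.645) = 0.0002438 m/s = 21.06 m/day.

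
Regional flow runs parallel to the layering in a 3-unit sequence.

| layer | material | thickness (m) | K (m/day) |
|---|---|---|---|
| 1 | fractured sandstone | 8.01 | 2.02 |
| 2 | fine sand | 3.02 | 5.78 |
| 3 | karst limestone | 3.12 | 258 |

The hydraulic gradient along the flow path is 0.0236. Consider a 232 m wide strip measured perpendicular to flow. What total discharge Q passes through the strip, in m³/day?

Flow is parallel to layering, so each bed carries its own Darcy discharge and the transmissivities add.
Σ(K_i·b_i) = 2.02×8.01 + 5.78×3.02 + 258×3.12 = 838.6 m²/day.
Hydraulic gradient i = 0.0236.
Q = Σ(K_i·b_i) · W · i = 838.6 × 232 × 0.02360 = 4591 m³/day.

4590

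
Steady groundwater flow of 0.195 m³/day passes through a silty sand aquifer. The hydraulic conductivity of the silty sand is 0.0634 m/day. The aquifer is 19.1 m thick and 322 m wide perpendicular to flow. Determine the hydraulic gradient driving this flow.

Cross-sectional area A = 322 × 19.1 = 6150 m².
From Q = K·A·i, i = Q / (K·A) = 0.195 / (0.06340 × 6150) = 0.0005001.

0.000500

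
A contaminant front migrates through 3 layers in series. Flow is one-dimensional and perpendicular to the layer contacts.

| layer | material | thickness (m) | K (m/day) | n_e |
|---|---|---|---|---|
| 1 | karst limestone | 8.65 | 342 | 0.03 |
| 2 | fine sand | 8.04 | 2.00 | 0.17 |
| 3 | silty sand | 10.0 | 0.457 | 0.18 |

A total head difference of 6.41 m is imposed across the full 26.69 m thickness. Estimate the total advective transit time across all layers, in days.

13.9

With flow normal to the layers, continuity requires the same specific discharge q through every layer.
Σ(b_i/K_i) = 8.65/342 + 8.04/2.00 + 10.0/0.457 = 25.93 d.
q = Δh / Σ(b_i/K_i) = 6.41 / 25.93 = 0.2472 m/day.
In each layer the seepage velocity is v_i = q/n_i, so the layer transit time is t_i = b_i·n_i / q:
  layer 1 (karst limestone): t_1 = 8.65 × 0.03 / 0.2472 = 1.050 d
  layer 2 (fine sand): t_2 = 8.04 × 0.17 / 0.2472 = 5.528 d
  layer 3 (silty sand): t_3 = 10.0 × 0.18 / 0.2472 = 7.281 d
Total t = Σ t_i = 13.86 days.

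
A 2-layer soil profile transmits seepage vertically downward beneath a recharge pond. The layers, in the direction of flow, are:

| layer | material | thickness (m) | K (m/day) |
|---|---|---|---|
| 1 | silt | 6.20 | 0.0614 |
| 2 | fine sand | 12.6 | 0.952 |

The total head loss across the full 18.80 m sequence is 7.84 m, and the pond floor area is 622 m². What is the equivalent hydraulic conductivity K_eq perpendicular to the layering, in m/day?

Flow is perpendicular to layering, so the layers act in series and the equivalent K is the thickness-weighted harmonic mean.
Total thickness L = 6.20 + 12.6 = 18.80 m.
Σ(b_i/K_i) = 6.20/0.0614 + 12.6/0.952 = 114.2 d.
K_eq = L / Σ(b_i/K_i) = 18.80 / 114.2 = 0.1646 m/day.

0.165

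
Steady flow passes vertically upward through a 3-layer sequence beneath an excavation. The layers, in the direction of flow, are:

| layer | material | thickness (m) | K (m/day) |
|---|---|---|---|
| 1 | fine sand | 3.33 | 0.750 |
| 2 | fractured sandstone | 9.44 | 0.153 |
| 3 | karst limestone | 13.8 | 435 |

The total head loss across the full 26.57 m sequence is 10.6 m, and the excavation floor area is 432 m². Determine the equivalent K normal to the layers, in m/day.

Flow is perpendicular to layering, so the layers act in series and the equivalent K is the thickness-weighted harmonic mean.
Total thickness L = 3.33 + 9.44 + 13.8 = 26.57 m.
Σ(b_i/K_i) = 3.33/0.750 + 9.44/0.153 + 13.8/435 = 66.17 d.
K_eq = L / Σ(b_i/K_i) = 26.57 / 66.17 = 0.4015 m/day.

0.402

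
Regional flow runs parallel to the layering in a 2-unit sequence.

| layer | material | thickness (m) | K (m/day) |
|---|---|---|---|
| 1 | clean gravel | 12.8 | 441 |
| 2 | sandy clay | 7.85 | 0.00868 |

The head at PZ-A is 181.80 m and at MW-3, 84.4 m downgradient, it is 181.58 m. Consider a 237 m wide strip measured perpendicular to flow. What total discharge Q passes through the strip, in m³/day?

3490

Flow is parallel to layering, so each bed carries its own Darcy discharge and the transmissivities add.
Σ(K_i·b_i) = 441×12.8 + 0.00868×7.85 = 5645 m²/day.
Hydraulic gradient i = (181.80 − 181.58) / 84.4 = 0.22 / 84.4 = 0.002607.
Q = Σ(K_i·b_i) · W · i = 5645 × 237 × 0.002607 = 3487 m³/day.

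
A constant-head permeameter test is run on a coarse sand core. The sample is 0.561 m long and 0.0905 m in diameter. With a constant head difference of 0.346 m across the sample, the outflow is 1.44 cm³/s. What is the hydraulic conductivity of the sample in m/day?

31.4

Cross-sectional area A = π·(d/2)² = π × (0.0905/2)² = 0.006433 m².
Convert discharge: 1.44 cm³/s = 1.440e-06 m³/s.
Darcy's law rearranged: K = Q·L / (A·Δh) = 1.440e-06 × 0.561 / (0.006433 × 0.346) = 0.0003630 m/s = 31.36 m/day.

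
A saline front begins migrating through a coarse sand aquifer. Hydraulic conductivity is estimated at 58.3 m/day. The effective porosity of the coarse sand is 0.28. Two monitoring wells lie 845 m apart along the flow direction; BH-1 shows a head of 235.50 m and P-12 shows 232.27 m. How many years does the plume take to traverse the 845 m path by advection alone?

2.91

Hydraulic gradient i = (235.50 − 232.27) / 845 = 3.23 / 845 = 0.003822.
Darcy flux q = K · i = 58.30 × 0.003822 = 0.2229 m/day.
Seepage velocity v = q / n_e = 0.2229 / 0.28 = 0.7959 m/day.
Travel time t = L / v = 845 / 0.7959 = 1062 days = 2.907 years.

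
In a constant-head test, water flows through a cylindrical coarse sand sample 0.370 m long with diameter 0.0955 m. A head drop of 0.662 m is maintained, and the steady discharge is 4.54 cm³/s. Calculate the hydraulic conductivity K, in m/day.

30.6

Cross-sectional area A = π·(d/2)² = π × (0.0955/2)² = 0.007163 m².
Convert discharge: 4.54 cm³/s = 4.540e-06 m³/s.
Darcy's law rearranged: K = Q·L / (A·Δh) = 4.540e-06 × 0.370 / (0.007163 × 0.662) = 0.0003542 m/s = 30.61 m/day.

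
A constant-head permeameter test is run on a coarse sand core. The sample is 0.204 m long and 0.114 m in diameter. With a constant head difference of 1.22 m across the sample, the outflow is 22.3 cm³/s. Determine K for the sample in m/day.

Cross-sectional area A = π·(d/2)² = π × (0.114/2)² = 0.01021 m².
Convert discharge: 22.3 cm³/s = 2.230e-05 m³/s.
Darcy's law rearranged: K = Q·L / (A·Δh) = 2.230e-05 × 0.204 / (0.01021 × 1.22) = 0.0003653 m/s = 31.56 m/day.

31.6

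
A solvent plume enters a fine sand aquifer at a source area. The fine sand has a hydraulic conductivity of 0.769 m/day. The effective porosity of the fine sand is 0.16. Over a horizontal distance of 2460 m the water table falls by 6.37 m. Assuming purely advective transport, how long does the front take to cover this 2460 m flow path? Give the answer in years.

541

Hydraulic gradient i = Δh / L = 6.37 / 2460 = 0.002589.
Darcy flux q = K · i = 0.7690 × 0.002589 = 0.001991 m/day.
Seepage velocity v = q / n_e = 0.001991 / 0.16 = 0.01245 m/day.
Travel time t = L / v = 2460 / 0.01245 = 1.977e+05 days = 541.2 years.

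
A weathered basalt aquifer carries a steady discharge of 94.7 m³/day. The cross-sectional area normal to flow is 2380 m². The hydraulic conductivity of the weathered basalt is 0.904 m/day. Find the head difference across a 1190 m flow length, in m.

52.4

From Q = K·A·i, i = Q / (K·A) = 94.7 / (0.9040 × 2380) = 0.04402.
Head loss Δh = i · L = 0.04402 × 1190 = 52.38 m.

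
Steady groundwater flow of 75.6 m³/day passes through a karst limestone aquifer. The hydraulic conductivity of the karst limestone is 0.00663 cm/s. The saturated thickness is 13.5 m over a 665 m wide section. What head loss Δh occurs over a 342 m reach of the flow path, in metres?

0.503

Convert K: 0.00663 cm/s × 864 = 5.728 m/day.
Cross-sectional area A = 665 × 13.5 = 8978 m².
From Q = K·A·i, i = Q / (K·A) = 75.6 / (5.728 × 8978) = 0.001470.
Head loss Δh = i · L = 0.001470 × 342 = 0.5028 m.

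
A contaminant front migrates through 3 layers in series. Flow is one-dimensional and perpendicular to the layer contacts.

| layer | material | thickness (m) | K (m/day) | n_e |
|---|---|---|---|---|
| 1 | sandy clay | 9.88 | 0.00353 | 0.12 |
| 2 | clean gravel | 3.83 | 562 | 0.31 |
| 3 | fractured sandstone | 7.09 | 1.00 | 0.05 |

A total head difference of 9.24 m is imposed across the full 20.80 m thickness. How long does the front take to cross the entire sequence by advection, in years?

2.27

With flow normal to the layers, continuity requires the same specific discharge q through every layer.
Σ(b_i/K_i) = 9.88/0.00353 + 3.83/562 + 7.09/1.00 = 2806 d.
q = Δh / Σ(b_i/K_i) = 9.24 / 2806 = 0.003293 m/day.
In each layer the seepage velocity is v_i = q/n_i, so the layer transit time is t_i = b_i·n_i / q:
  layer 1 (sandy clay): t_1 = 9.88 × 0.12 / 0.003293 = 360.0 d
  layer 2 (clean gravel): t_2 = 3.83 × 0.31 / 0.003293 = 360.6 d
  layer 3 (fractured sandstone): t_3 = 7.09 × 0.05 / 0.003293 = 107.7 d
Total t = Σ t_i = 828.2 days = 2.268 years.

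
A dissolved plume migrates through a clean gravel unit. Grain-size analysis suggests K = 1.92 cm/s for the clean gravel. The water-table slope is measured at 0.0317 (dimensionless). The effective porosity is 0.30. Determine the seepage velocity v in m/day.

175

Convert K: 1.92 cm/s × 864 = 1659 m/day.
Hydraulic gradient i = 0.0317.
Darcy flux q = K · i = 1659 × 0.03170 = 52.59 m/day.
Seepage velocity v = q / n_e = 52.59 / 0.30 = 175.3 m/day.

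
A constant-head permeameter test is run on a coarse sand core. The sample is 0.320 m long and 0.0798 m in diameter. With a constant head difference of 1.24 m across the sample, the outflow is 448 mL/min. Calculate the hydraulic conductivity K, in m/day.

Cross-sectional area A = π·(d/2)² = π × (0.0798/2)² = 0.005001 m².
Convert discharge: 448 mL/min = 7.467e-06 m³/s.
Darcy's law rearranged: K = Q·L / (A·Δh) = 7.467e-06 × 0.320 / (0.005001 × 1.24) = 0.0003853 m/s = 33.29 m/day.

33.3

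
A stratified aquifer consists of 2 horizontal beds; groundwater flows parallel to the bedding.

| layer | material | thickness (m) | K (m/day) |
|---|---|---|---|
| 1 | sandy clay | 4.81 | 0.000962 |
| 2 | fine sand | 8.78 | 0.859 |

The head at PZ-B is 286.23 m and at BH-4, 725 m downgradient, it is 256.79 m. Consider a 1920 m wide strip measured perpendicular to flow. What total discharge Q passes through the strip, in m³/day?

Flow is parallel to layering, so each bed carries its own Darcy discharge and the transmissivities add.
Σ(K_i·b_i) = 0.000962×4.81 + 0.859×8.78 = 7.547 m²/day.
Hydraulic gradient i = (286.23 − 256.79) / 725 = 29.44 / 725 = 0.04061.
Q = Σ(K_i·b_i) · W · i = 7.547 × 1920 × 0.04061 = 588.4 m³/day.

588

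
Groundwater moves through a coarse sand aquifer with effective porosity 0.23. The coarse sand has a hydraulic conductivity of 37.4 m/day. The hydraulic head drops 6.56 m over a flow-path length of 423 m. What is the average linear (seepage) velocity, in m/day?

Hydraulic gradient i = Δh / L = 6.56 / 423 = 0.01551.
Darcy flux q = K · i = 37.40 × 0.01551 = 0.5800 m/day.
Seepage velocity v = q / n_e = 0.5800 / 0.23 = 2.522 m/day.

2.52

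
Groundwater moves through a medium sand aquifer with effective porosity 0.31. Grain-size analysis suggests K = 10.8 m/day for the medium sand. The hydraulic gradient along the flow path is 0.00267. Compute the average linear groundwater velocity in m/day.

Hydraulic gradient i = 0.00267.
Darcy flux q = K · i = 10.80 × 0.002670 = 0.02884 m/day.
Seepage velocity v = q / n_e = 0.02884 / 0.31 = 0.09302 m/day.

0.0930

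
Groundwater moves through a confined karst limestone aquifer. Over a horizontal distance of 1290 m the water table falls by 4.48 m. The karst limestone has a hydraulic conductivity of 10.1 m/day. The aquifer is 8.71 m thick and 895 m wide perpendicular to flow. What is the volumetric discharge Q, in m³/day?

Cross-sectional area A = 895 × 8.71 = 7795 m².
Hydraulic gradient i = Δh / L = 4.48 / 1290 = 0.003473.
Darcy's law: Q = K · A · i = 10.10 × 7795 × 0.003473 = 273.4 m³/day.

273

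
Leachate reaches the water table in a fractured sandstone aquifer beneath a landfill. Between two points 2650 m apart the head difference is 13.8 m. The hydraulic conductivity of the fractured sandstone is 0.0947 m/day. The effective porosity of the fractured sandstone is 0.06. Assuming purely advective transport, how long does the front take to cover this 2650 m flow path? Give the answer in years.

883

Hydraulic gradient i = Δh / L = 13.8 / 2650 = 0.005208.
Darcy flux q = K · i = 0.09470 × 0.005208 = 0.0004932 m/day.
Seepage velocity v = q / n_e = 0.0004932 / 0.06 = 0.008219 m/day.
Travel time t = L / v = 2650 / 0.008219 = 3.224e+05 days = 882.7 years.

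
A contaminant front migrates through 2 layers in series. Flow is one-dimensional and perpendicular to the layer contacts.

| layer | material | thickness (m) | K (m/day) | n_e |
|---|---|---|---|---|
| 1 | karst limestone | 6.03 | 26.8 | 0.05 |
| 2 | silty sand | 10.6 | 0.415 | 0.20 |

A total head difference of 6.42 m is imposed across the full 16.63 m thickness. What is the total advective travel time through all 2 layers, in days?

With flow normal to the layers, continuity requires the same specific discharge q through every layer.
Σ(b_i/K_i) = 6.03/26.8 + 10.6/0.415 = 25.77 d.
q = Δh / Σ(b_i/K_i) = 6.42 / 25.77 = 0.2492 m/day.
In each layer the seepage velocity is v_i = q/n_i, so the layer transit time is t_i = b_i·n_i / q:
  layer 1 (karst limestone): t_1 = 6.03 × 0.05 / 0.2492 = 1.210 d
  layer 2 (silty sand): t_2 = 10.6 × 0.20 / 0.2492 = 8.509 d
Total t = Σ t_i = 9.719 days.

9.72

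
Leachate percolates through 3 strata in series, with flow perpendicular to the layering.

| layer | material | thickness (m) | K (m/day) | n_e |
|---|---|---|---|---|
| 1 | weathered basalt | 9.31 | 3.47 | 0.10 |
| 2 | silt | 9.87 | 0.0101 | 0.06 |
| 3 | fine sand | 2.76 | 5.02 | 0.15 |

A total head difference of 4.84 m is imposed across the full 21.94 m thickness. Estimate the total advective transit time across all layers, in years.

1.07

With flow normal to the layers, continuity requires the same specific discharge q through every layer.
Σ(b_i/K_i) = 9.31/3.47 + 9.87/0.0101 + 2.76/5.02 = 980.5 d.
q = Δh / Σ(b_i/K_i) = 4.84 / 980.5 = 0.004936 m/day.
In each layer the seepage velocity is v_i = q/n_i, so the layer transit time is t_i = b_i·n_i / q:
  layer 1 (weathered basalt): t_1 = 9.31 × 0.10 / 0.004936 = 188.6 d
  layer 2 (silt): t_2 = 9.87 × 0.06 / 0.004936 = 120.0 d
  layer 3 (fine sand): t_3 = 2.76 × 0.15 / 0.004936 = 83.87 d
Total t = Σ t_i = 392.4 days = 1.074 years.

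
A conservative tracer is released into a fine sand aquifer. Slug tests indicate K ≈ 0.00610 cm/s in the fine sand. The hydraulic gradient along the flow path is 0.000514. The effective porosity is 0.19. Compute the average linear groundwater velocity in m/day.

Convert K: 0.00610 cm/s × 864 = 5.270 m/day.
Hydraulic gradient i = 0.000514.
Darcy flux q = K · i = 5.270 × 0.0005140 = 0.002709 m/day.
Seepage velocity v = q / n_e = 0.002709 / 0.19 = 0.01426 m/day.

0.0143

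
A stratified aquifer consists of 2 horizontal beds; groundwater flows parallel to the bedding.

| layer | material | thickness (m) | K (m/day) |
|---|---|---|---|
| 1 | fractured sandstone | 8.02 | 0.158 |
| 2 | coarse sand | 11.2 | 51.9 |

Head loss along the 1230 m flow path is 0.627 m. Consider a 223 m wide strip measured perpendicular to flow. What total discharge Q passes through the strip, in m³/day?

Flow is parallel to layering, so each bed carries its own Darcy discharge and the transmissivities add.
Σ(K_i·b_i) = 0.158×8.02 + 51.9×11.2 = 582.5 m²/day.
Hydraulic gradient i = Δh / L = 0.627 / 1230 = 0.0005098.
Q = Σ(K_i·b_i) · W · i = 582.5 × 223 × 0.0005098 = 66.22 m³/day.

66.2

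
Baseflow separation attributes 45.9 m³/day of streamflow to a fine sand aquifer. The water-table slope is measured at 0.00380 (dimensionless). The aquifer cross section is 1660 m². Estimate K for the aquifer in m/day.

Hydraulic gradient i = 0.00380.
From Q = K·A·i, K = Q / (A·i) = 45.9 / (1660 × 0.003800) = 7.276 m/day.

7.28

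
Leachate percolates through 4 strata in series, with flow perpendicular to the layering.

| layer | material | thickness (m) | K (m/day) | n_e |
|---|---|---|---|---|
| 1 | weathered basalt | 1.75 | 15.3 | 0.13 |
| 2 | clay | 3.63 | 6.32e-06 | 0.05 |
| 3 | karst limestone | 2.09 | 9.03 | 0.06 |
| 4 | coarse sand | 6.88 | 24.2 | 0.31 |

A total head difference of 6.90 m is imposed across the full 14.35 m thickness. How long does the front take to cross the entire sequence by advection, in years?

608

With flow normal to the layers, continuity requires the same specific discharge q through every layer.
Σ(b_i/K_i) = 1.75/15.3 + 3.63/6.32e-06 + 2.09/9.03 + 6.88/24.2 = 5.744e+05 d.
q = Δh / Σ(b_i/K_i) = 6.90 / 5.744e+05 = 1.201e-05 m/day.
In each layer the seepage velocity is v_i = q/n_i, so the layer transit time is t_i = b_i·n_i / q:
  layer 1 (weathered basalt): t_1 = 1.75 × 0.13 / 1.201e-05 = 18937 d
  layer 2 (clay): t_2 = 3.63 × 0.05 / 1.201e-05 = 15108 d
  layer 3 (karst limestone): t_3 = 2.09 × 0.06 / 1.201e-05 = 10439 d
  layer 4 (coarse sand): t_4 = 6.88 × 0.31 / 1.201e-05 = 1.775e+05 d
Total t = Σ t_i = 2.220e+05 days = 607.9 years.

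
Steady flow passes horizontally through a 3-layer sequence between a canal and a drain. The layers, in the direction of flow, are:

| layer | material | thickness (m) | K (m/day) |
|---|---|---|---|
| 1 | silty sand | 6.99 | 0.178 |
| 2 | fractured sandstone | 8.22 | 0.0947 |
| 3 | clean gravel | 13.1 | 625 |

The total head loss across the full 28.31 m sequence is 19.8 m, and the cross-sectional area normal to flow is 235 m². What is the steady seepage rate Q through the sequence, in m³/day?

36.9

Flow is perpendicular to layering, so the layers act in series and the equivalent K is the thickness-weighted harmonic mean.
Total thickness L = 6.99 + 8.22 + 13.1 = 28.31 m.
Σ(b_i/K_i) = 6.99/0.178 + 8.22/0.0947 + 13.1/625 = 126.1 d.
K_eq = L / Σ(b_i/K_i) = 28.31 / 126.1 = 0.2245 m/day.
Q = K_eq · A · (Δh/L) = 0.2245 × 235 × (19.8/28.31) = 36.90 m³/day.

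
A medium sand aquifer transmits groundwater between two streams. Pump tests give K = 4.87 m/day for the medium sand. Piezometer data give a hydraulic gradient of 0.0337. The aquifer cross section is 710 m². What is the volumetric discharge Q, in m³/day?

Hydraulic gradient i = 0.0337.
Darcy's law: Q = K · A · i = 4.870 × 710.0 × 0.03370 = 116.5 m³/day.

117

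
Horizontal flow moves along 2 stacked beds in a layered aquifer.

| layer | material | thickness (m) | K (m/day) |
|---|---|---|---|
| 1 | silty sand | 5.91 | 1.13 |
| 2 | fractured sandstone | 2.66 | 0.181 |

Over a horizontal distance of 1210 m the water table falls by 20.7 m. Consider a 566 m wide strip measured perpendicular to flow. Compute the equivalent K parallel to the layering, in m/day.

Flow is parallel to layering, so each bed carries its own Darcy discharge and the transmissivities add.
Σ(K_i·b_i) = 1.13×5.91 + 0.181×2.66 = 7.160 m²/day.
Total thickness b = 8.570 m, so K_eq = Σ(K_i·b_i)/b = 0.8354 m/day.

0.835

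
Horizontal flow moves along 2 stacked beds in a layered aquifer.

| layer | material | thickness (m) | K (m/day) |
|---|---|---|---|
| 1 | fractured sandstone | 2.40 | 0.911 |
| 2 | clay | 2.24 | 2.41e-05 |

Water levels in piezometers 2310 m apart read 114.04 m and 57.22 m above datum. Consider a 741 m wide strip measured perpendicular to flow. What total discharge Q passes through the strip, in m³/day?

39.9

Flow is parallel to layering, so each bed carries its own Darcy discharge and the transmissivities add.
Σ(K_i·b_i) = 0.911×2.40 + 2.41e-05×2.24 = 2.186 m²/day.
Hydraulic gradient i = (114.04 − 57.22) / 2310 = 56.82 / 2310 = 0.02460.
Q = Σ(K_i·b_i) · W · i = 2.186 × 741 × 0.02460 = 39.85 m³/day.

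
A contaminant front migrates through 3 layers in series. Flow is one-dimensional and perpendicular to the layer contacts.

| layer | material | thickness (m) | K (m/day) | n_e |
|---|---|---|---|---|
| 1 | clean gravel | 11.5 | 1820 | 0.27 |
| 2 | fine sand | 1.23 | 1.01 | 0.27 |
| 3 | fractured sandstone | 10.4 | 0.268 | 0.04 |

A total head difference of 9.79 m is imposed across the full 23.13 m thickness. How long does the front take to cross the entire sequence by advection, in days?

With flow normal to the layers, continuity requires the same specific discharge q through every layer.
Σ(b_i/K_i) = 11.5/1820 + 1.23/1.01 + 10.4/0.268 = 40.03 d.
q = Δh / Σ(b_i/K_i) = 9.79 / 40.03 = 0.2446 m/day.
In each layer the seepage velocity is v_i = q/n_i, so the layer transit time is t_i = b_i·n_i / q:
  layer 1 (clean gravel): t_1 = 11.5 × 0.27 / 0.2446 = 12.70 d
  layer 2 (fine sand): t_2 = 1.23 × 0.27 / 0.2446 = 1.358 d
  layer 3 (fractured sandstone): t_3 = 10.4 × 0.04 / 0.2446 = 1.701 d
Total t = Σ t_i = 15.75 days.

15.8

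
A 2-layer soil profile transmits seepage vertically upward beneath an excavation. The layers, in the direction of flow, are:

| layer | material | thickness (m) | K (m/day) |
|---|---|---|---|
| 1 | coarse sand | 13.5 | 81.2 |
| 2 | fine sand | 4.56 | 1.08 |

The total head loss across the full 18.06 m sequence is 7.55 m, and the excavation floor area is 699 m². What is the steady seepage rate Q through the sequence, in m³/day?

Flow is perpendicular to layering, so the layers act in series and the equivalent K is the thickness-weighted harmonic mean.
Total thickness L = 13.5 + 4.56 = 18.06 m.
Σ(b_i/K_i) = 13.5/81.2 + 4.56/1.08 = 4.388 d.
K_eq = L / Σ(b_i/K_i) = 18.06 / 4.388 = 4.115 m/day.
Q = K_eq · A · (Δh/L) = 4.115 × 699 × (7.55/18.06) = 1203 m³/day.

1200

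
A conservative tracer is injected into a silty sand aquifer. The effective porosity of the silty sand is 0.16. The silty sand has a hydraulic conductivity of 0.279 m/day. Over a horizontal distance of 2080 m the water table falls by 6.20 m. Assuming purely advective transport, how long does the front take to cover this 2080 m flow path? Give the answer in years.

Hydraulic gradient i = Δh / L = 6.20 / 2080 = 0.002981.
Darcy flux q = K · i = 0.2790 × 0.002981 = 0.0008316 m/day.
Seepage velocity v = q / n_e = 0.0008316 / 0.16 = 0.005198 m/day.
Travel time t = L / v = 2080 / 0.005198 = 4.002e+05 days = 1096 years.

1100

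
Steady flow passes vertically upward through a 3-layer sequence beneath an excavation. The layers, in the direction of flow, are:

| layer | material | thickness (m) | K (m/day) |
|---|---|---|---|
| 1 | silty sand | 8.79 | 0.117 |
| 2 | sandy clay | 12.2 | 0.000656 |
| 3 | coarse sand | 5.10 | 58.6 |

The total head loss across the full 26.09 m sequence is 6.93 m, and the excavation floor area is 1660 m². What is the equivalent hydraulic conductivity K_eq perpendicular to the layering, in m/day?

0.00140

Flow is perpendicular to layering, so the layers act in series and the equivalent K is the thickness-weighted harmonic mean.
Total thickness L = 8.79 + 12.2 + 5.10 = 26.09 m.
Σ(b_i/K_i) = 8.79/0.117 + 12.2/0.000656 + 5.10/58.6 = 18673 d.
K_eq = L / Σ(b_i/K_i) = 26.09 / 18673 = 0.001397 m/day.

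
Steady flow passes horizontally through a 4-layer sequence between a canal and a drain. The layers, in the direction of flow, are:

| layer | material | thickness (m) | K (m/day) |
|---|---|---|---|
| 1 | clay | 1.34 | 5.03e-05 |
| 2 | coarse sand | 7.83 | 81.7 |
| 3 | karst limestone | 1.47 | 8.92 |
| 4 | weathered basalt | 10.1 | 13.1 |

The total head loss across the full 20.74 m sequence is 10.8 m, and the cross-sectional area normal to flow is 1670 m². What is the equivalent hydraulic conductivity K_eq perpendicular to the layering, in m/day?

0.000778

Flow is perpendicular to layering, so the layers act in series and the equivalent K is the thickness-weighted harmonic mean.
Total thickness L = 1.34 + 7.83 + 1.47 + 10.1 = 20.74 m.
Σ(b_i/K_i) = 1.34/5.03e-05 + 7.83/81.7 + 1.47/8.92 + 10.1/13.1 = 26641 d.
K_eq = L / Σ(b_i/K_i) = 20.74 / 26641 = 0.0007785 m/day.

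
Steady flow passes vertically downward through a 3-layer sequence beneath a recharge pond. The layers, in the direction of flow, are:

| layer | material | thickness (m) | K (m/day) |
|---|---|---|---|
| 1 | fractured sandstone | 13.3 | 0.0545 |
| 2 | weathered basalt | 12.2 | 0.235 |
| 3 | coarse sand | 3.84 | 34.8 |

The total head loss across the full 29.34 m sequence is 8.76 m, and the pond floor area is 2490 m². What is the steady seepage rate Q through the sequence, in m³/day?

Flow is perpendicular to layering, so the layers act in series and the equivalent K is the thickness-weighted harmonic mean.
Total thickness L = 13.3 + 12.2 + 3.84 = 29.34 m.
Σ(b_i/K_i) = 13.3/0.0545 + 12.2/0.235 + 3.84/34.8 = 296.1 d.
K_eq = L / Σ(b_i/K_i) = 29.34 / 296.1 = 0.09910 m/day.
Q = K_eq · A · (Δh/L) = 0.09910 × 2490 × (8.76/29.34) = 73.68 m³/day.

73.7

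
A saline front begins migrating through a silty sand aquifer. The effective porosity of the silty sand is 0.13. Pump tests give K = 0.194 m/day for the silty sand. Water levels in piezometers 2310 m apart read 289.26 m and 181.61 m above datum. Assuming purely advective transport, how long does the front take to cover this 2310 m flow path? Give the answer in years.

90.9

Hydraulic gradient i = (289.26 − 181.61) / 2310 = 107.65 / 2310 = 0.04660.
Darcy flux q = K · i = 0.1940 × 0.04660 = 0.009041 m/day.
Seepage velocity v = q / n_e = 0.009041 / 0.13 = 0.06954 m/day.
Travel time t = L / v = 2310 / 0.06954 = 33216 days = 90.94 years.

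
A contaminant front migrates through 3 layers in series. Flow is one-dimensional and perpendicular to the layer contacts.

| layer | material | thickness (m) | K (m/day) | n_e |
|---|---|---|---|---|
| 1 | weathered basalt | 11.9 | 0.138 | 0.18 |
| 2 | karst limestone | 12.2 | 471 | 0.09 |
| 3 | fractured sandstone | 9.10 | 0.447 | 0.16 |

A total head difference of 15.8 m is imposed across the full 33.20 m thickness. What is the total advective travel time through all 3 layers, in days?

31.7

With flow normal to the layers, continuity requires the same specific discharge q through every layer.
Σ(b_i/K_i) = 11.9/0.138 + 12.2/471 + 9.10/0.447 = 106.6 d.
q = Δh / Σ(b_i/K_i) = 15.8 / 106.6 = 0.1482 m/day.
In each layer the seepage velocity is v_i = q/n_i, so the layer transit time is t_i = b_i·n_i / q:
  layer 1 (weathered basalt): t_1 = 11.9 × 0.18 / 0.1482 = 14.45 d
  layer 2 (karst limestone): t_2 = 12.2 × 0.09 / 0.1482 = 7.409 d
  layer 3 (fractured sandstone): t_3 = 9.10 × 0.16 / 0.1482 = 9.825 d
Total t = Σ t_i = 31.69 days.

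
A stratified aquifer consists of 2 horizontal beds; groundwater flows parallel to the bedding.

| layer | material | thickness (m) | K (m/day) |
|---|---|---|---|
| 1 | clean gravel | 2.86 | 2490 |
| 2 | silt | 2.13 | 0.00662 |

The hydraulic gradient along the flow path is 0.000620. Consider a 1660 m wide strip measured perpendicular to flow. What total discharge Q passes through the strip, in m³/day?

7330

Flow is parallel to layering, so each bed carries its own Darcy discharge and the transmissivities add.
Σ(K_i·b_i) = 2490×2.86 + 0.00662×2.13 = 7121 m²/day.
Hydraulic gradient i = 0.000620.
Q = Σ(K_i·b_i) · W · i = 7121 × 1660 × 0.0006200 = 7329 m³/day.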